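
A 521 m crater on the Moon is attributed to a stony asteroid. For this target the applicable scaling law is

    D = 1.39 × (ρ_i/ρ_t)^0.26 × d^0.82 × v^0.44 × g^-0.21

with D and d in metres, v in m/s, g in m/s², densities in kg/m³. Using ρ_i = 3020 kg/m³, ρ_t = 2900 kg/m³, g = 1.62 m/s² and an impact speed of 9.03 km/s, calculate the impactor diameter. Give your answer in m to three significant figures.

Rearranging for d: d = [D / (1.39 · (3020/2900)^0.26 · 9030^0.44 · 1.62^-0.21)]^(1/0.82).
(3020/2900)^0.26 = 1.011
9030^0.44 = 55.02
1.62^-0.21 = 0.9037
Denominator = 1.39 × 1.011 × 55.02 × 0.9037 = 69.87
D / 69.87 = 521 / 69.87 = 7.457
d = 7.457^(1/0.82) = 7.457^1.2195 = 11.59 m

d ≈ 11.6 m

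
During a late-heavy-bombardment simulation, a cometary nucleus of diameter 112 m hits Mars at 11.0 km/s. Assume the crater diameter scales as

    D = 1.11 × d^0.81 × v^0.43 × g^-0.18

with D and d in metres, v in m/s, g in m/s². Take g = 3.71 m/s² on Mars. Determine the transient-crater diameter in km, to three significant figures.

D ≈ 2.19 km

In SI units: v = 11000 m/s.
d^0.81 = 112^0.81 = 45.69
v^0.43 = 11000^0.43 = 54.68
g^-0.18 = 3.71^-0.18 = 0.7898
D = 1.11 × 45.69 × 54.68 × 0.7898 = 2190 m
   = 2.190 km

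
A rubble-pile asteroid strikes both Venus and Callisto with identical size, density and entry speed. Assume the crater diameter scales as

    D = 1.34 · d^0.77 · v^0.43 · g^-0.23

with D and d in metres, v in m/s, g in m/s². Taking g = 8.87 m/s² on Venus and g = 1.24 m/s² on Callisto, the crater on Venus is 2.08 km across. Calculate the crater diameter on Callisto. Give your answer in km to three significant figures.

D ≈ 3.27 km

All impactor-dependent factors cancel in the ratio, leaving D_Callisto/D_Venus = (g_Callisto/g_Venus)^-0.23.
(1.24/8.87)^-0.23 = 0.1398^-0.23 = 1.572
D_Callisto = 1.572 × 2.08 km = 3.27 km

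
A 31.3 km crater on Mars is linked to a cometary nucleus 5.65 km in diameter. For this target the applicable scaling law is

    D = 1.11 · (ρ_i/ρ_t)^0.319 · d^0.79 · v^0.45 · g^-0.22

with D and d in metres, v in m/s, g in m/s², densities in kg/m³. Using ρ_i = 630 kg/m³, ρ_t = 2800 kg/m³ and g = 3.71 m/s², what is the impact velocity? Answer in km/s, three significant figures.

v ≈ 11.0 km/s

Rearranging for v: v = [D / (1.11 · (630/2800)^0.319 · 5650^0.79 · 3.71^-0.22)]^(1/0.45).
D = 31300 m.
(630/2800)^0.319 = 0.6214
5650^0.79 = 920.7
3.71^-0.22 = 0.7494
Denominator = 1.11 × 0.6214 × 920.7 × 0.7494 = 475.9
D / 475.9 = 31300 / 475.9 = 65.77
v = 65.77^(1/0.45) = 65.77^2.2222 = 10965 m/s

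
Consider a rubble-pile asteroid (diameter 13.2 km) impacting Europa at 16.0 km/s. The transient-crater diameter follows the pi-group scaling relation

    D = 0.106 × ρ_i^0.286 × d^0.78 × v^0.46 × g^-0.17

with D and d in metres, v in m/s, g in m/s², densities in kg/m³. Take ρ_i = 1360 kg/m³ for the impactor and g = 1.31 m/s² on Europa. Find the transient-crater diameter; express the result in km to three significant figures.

In SI units: d = 13200 m, v = 16000 m/s.
ρ_i^0.286 = 1360^0.286 = 7.874
d^0.78 = 13200^0.78 = 1637
v^0.46 = 16000^0.46 = 85.88
g^-0.17 = 1.31^-0.17 = 0.9551
D = 0.106 × 7.874 × 1637 × 85.88 × 0.9551 = 1.121 × 10^5 m
   = 112.1 km

D ≈ 112 km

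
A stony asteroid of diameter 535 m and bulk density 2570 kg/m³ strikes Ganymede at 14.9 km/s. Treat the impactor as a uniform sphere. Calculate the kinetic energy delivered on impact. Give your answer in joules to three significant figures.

v = 14900 m/s.
Mass m = (π/6) ρ d³ = (π/6) × 2570 × (535)³ = 2.061 × 10^11 kg
E = ½ m v² = 0.5 × 2.061 × 10^11 × (14900)² = 2.288 × 10^19 J

E ≈ 2.29 × 10^19 J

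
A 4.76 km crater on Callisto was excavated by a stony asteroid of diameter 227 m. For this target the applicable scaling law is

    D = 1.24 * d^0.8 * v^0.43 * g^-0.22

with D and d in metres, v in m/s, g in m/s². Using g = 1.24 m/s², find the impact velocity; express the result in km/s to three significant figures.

v ≈ 10.0 km/s

Rearranging for v: v = [D / (1.24 · 227^0.8 · 1.24^-0.22)]^(1/0.43).
D = 4760 m.
227^0.8 = 76.70
1.24^-0.22 = 0.9538
Denominator = 1.24 × 76.70 × 0.9538 = 90.71
D / 90.71 = 4760 / 90.71 = 52.47
v = 52.47^(1/0.43) = 52.47^2.3256 = 9996 m/s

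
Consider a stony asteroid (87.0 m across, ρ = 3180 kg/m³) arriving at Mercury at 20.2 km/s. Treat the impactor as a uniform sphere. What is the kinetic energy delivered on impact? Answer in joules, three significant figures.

v = 20200 m/s.
Mass m = (π/6) ρ d³ = (π/6) × 3180 × (87)³ = 1.096 × 10^9 kg
E = ½ m v² = 0.5 × 1.096 × 10^9 × (20200)² = 2.236 × 10^17 J

E ≈ 2.24 × 10^17 J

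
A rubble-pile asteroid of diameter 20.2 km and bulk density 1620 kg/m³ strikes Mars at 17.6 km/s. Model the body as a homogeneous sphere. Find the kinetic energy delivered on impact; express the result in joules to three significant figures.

d = 20200 m; v = 17600 m/s.
Mass m = (π/6) ρ d³ = (π/6) × 1620 × (20200)³ = 6.991 × 10^15 kg
E = ½ m v² = 0.5 × 6.991 × 10^15 × (17600)² = 1.083 × 10^24 J

E ≈ 1.08 × 10^24 J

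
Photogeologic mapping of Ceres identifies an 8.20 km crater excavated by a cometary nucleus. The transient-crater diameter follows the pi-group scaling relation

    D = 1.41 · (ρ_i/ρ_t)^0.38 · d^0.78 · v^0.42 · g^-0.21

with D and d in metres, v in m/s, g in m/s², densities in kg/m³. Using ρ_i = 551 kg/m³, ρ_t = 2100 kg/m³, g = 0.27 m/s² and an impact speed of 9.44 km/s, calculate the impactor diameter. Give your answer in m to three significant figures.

d ≈ 655 m

Rearranging for d: d = [D / (1.41 · (551/2100)^0.38 · 9440^0.42 · 0.27^-0.21)]^(1/0.78).
D = 8200 m.
(551/2100)^0.38 = 0.6014
9440^0.42 = 46.72
0.27^-0.21 = 1.316
Denominator = 1.41 × 0.6014 × 46.72 × 1.316 = 52.14
D / 52.14 = 8200 / 52.14 = 157.3
d = 157.3^(1/0.78) = 157.3^1.2821 = 655.3 m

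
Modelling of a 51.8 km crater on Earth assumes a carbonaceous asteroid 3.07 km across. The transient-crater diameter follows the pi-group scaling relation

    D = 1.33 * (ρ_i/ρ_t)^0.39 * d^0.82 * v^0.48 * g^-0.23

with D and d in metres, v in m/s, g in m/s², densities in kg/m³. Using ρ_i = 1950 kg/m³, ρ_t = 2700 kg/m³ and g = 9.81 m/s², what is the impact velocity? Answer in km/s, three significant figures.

Rearranging for v: v = [D / (1.33 · (1950/2700)^0.39 · 3070^0.82 · 9.81^-0.23)]^(1/0.48).
D = 51800 m.
(1950/2700)^0.39 = 0.8808
3070^0.82 = 723.5
9.81^-0.23 = 0.5914
Denominator = 1.33 × 0.8808 × 723.5 × 0.5914 = 501.2
D / 501.2 = 51800 / 501.2 = 103.4
v = 103.4^(1/0.48) = 103.4^2.0833 = 15734 m/s

v ≈ 15.7 km/s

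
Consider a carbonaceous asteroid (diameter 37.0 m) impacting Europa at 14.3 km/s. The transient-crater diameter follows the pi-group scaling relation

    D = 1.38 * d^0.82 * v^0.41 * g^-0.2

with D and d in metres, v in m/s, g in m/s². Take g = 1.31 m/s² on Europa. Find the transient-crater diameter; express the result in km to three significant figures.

In SI units: v = 14300 m/s.
d^0.82 = 37^0.82 = 19.32
v^0.41 = 14300^0.41 = 50.55
g^-0.2 = 1.31^-0.2 = 0.9474
D = 1.38 × 19.32 × 50.55 × 0.9474 = 1277 m
   = 1.277 km

D ≈ 1.28 km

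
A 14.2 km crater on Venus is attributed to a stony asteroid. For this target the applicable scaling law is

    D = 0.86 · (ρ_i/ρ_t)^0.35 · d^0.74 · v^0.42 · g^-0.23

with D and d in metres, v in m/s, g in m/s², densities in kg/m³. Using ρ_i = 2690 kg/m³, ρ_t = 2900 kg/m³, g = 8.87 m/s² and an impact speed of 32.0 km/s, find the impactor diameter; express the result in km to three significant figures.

Rearranging for d: d = [D / (0.86 · (2690/2900)^0.35 · 32000^0.42 · 8.87^-0.23)]^(1/0.74).
D = 14200 m.
(2690/2900)^0.35 = 0.9740
32000^0.42 = 78.01
8.87^-0.23 = 0.6053
Denominator = 0.86 × 0.9740 × 78.01 × 0.6053 = 39.55
D / 39.55 = 14200 / 39.55 = 359.0
d = 359.0^(1/0.74) = 359.0^1.3514 = 2838 m

d ≈ 2.84 km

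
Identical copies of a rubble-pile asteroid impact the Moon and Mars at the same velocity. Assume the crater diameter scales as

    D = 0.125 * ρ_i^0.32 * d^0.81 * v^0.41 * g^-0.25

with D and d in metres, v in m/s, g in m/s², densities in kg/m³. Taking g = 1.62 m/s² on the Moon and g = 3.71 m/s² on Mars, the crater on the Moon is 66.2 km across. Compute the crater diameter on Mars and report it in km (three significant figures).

D ≈ 53.8 km

All impactor-dependent factors cancel in the ratio, leaving D_Mars/D_Moon = (g_Mars/g_Moon)^-0.25.
(3.71/1.62)^-0.25 = 2.290^-0.25 = 0.8129
D_Mars = 0.8129 × 66.2 km = 53.8 km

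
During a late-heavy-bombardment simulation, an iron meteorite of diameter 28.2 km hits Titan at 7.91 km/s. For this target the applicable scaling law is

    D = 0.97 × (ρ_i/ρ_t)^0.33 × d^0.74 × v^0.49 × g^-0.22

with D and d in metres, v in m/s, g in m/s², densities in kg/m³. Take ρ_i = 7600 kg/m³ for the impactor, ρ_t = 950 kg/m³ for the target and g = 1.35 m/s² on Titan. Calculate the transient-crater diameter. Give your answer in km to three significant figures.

In SI units: d = 28200 m, v = 7910 m/s.
(ρ_i/ρ_t)^0.33 = (7600/950)^0.33 = 1.986
d^0.74 = 28200^0.74 = 1964
v^0.49 = 7910^0.49 = 81.30
g^-0.22 = 1.35^-0.22 = 0.9361
D = 0.97 × 1.986 × 1964 × 81.30 × 0.9361 = 2.879 × 10^5 m
   = 287.9 km

D ≈ 288 km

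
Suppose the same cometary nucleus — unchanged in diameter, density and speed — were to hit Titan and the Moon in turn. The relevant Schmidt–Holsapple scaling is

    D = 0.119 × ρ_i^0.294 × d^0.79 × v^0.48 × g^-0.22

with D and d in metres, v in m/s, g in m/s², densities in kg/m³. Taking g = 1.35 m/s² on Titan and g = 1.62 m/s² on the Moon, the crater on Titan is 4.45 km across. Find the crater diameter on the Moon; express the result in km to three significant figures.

All impactor-dependent factors cancel in the ratio, leaving D_Moon/D_Titan = (g_Moon/g_Titan)^-0.22.
(1.62/1.35)^-0.22 = 1.200^-0.22 = 0.9607
D_Moon = 0.9607 × 4.45 km = 4.28 km

D ≈ 4.28 km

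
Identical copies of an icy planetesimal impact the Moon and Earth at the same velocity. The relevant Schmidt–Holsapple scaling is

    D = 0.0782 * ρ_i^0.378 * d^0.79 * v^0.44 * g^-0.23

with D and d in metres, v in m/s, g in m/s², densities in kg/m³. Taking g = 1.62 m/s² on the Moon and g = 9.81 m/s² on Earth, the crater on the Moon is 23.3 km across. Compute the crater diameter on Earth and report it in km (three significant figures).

D ≈ 15.4 km

All impactor-dependent factors cancel in the ratio, leaving D_Earth/D_Moon = (g_Earth/g_Moon)^-0.23.
(9.81/1.62)^-0.23 = 6.056^-0.23 = 0.6608
D_Earth = 0.6608 × 23.3 km = 15.4 km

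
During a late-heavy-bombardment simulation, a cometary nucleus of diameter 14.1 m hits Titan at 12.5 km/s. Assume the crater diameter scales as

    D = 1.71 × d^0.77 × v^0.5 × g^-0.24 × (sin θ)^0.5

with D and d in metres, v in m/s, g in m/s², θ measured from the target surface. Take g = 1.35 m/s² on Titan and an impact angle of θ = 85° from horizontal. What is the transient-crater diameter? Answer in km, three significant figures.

In SI units: v = 12500 m/s.
d^0.77 = 14.1^0.77 = 7.672
v^0.5 = 12500^0.5 = 111.8
g^-0.24 = 1.35^-0.24 = 0.9305
(sin 85°)^0.5 = 0.9962^0.5 = 0.9981
D = 1.71 × 7.672 × 111.8 × 0.9305 × 0.9981 = 1362 m
   = 1.362 km

D ≈ 1.36 km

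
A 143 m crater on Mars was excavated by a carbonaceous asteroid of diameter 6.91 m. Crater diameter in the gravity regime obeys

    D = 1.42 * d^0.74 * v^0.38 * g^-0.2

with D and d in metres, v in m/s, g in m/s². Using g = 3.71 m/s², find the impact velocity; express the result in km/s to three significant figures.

v ≈ 8.63 km/s

Rearranging for v: v = [D / (1.42 · 6.91^0.74 · 3.71^-0.2)]^(1/0.38).
6.91^0.74 = 4.180
3.71^-0.2 = 0.7694
Denominator = 1.42 × 4.180 × 0.7694 = 4.567
D / 4.567 = 143 / 4.567 = 31.31
v = 31.31^(1/0.38) = 31.31^2.6316 = 8631 m/s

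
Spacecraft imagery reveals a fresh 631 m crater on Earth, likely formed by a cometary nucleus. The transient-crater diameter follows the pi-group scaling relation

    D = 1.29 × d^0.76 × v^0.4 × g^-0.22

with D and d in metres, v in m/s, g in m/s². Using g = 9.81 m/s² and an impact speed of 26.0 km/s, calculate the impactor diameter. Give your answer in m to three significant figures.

Rearranging for d: d = [D / (1.29 · 26000^0.4 · 9.81^-0.22)]^(1/0.76).
26000^0.4 = 58.34
9.81^-0.22 = 0.6051
Denominator = 1.29 × 58.34 × 0.6051 = 45.54
D / 45.54 = 631 / 45.54 = 13.86
d = 13.86^(1/0.76) = 13.86^1.3158 = 31.79 m

d ≈ 31.8 m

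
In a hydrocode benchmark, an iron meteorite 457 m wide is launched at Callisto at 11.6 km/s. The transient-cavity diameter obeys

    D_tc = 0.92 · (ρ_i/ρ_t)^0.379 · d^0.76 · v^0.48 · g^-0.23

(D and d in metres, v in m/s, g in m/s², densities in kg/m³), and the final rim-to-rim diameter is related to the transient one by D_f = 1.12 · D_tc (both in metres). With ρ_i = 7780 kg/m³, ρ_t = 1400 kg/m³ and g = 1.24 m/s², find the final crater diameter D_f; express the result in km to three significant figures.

D_f ≈ 17.6 km

v = 11600 m/s.
(ρ_i/ρ_t)^0.379 = (7780/1400)^0.379 = 1.916
d^0.76 = 457^0.76 = 105.1
v^0.48 = 11600^0.48 = 89.32
g^-0.23 = 1.24^-0.23 = 0.9517
D_tc = 0.92 × 1.916 × 105.1 × 89.32 × 0.9517 = 15750 m
D_f = 1.12 × 15750 = 17640 m
     = 17.64 km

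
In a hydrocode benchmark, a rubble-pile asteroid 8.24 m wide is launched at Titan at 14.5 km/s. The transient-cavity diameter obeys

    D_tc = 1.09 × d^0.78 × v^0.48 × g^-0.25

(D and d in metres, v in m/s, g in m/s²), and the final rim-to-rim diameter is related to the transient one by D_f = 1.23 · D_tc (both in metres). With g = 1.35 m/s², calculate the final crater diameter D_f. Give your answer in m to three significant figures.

D_f ≈ 641 m

v = 14500 m/s.
d^0.78 = 8.24^0.78 = 5.181
v^0.48 = 14500^0.48 = 99.42
g^-0.25 = 1.35^-0.25 = 0.9277
D_tc = 1.09 × 5.181 × 99.42 × 0.9277 = 520.9 m
D_f = 1.23 × 520.9 = 640.7 m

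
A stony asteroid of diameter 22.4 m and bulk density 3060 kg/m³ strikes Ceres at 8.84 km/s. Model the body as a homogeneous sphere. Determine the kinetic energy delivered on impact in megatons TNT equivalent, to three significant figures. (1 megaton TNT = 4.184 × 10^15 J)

v = 8840 m/s.
Mass m = (π/6) ρ d³ = (π/6) × 3060 × (22.4)³ = 1.801 × 10^7 kg
E = ½ m v² = 0.5 × 1.801 × 10^7 × (8840)² = 7.037 × 10^14 J
   = 7.037 × 10^14 / 4.184×10^15 = 0.1682 Mt

E ≈ 0.168 Mt TNT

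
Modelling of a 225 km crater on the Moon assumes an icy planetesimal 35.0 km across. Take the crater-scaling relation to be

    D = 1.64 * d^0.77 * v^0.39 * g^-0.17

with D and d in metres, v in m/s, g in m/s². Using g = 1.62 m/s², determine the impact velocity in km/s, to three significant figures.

Rearranging for v: v = [D / (1.64 · 35000^0.77 · 1.62^-0.17)]^(1/0.39).
D = 225000 m.
35000^0.77 = 3155
1.62^-0.17 = 0.9213
Denominator = 1.64 × 3155 × 0.9213 = 4767
D / 4767 = 225000 / 4767 = 47.20
v = 47.20^(1/0.39) = 47.20^2.5641 = 19595 m/s

v ≈ 19.6 km/s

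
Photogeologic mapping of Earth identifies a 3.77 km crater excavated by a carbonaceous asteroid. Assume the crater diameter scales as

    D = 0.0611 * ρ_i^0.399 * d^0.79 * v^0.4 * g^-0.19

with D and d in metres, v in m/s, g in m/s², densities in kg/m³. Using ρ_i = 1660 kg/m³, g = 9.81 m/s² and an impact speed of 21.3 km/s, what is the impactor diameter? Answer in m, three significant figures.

d ≈ 305 m

Rearranging for d: d = [D / (0.0611 · 1660^0.399 · 21300^0.4 · 9.81^-0.19)]^(1/0.79).
D = 3770 m.
1660^0.399 = 19.27
21300^0.4 = 53.87
9.81^-0.19 = 0.6480
Denominator = 0.0611 × 19.27 × 53.87 × 0.6480 = 41.10
D / 41.10 = 3770 / 41.10 = 91.73
d = 91.73^(1/0.79) = 91.73^1.2658 = 304.9 m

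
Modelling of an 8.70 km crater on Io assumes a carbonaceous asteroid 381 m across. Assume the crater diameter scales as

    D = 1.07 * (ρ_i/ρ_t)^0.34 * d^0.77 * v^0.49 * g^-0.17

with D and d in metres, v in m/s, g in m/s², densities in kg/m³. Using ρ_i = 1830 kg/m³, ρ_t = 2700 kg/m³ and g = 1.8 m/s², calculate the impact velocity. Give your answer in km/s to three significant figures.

v ≈ 13.5 km/s

Rearranging for v: v = [D / (1.07 · (1830/2700)^0.34 · 381^0.77 · 1.8^-0.17)]^(1/0.49).
D = 8700 m.
(1830/2700)^0.34 = 0.8761
381^0.77 = 97.12
1.8^-0.17 = 0.9049
Denominator = 1.07 × 0.8761 × 97.12 × 0.9049 = 82.38
D / 82.38 = 8700 / 82.38 = 105.6
v = 105.6^(1/0.49) = 105.6^2.0408 = 13486 m/s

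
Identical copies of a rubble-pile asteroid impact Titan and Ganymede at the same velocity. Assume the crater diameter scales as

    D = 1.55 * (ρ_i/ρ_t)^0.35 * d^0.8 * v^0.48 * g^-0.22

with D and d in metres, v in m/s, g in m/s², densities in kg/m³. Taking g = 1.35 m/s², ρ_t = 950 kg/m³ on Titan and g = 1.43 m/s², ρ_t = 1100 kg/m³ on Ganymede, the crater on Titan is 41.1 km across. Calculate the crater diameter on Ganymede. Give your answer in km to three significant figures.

D ≈ 38.6 km

The impactor-only factors (d, v, ρ_i) cancel in the ratio, leaving D_Ganymede/D_Titan = (g_Ganymede/g_Titan)^-0.22 · (ρ_t,Titan/ρ_t,Ganymede)^0.35.
(1.43/1.35)^-0.22 = 1.059^-0.22 = 0.9875
(950/1100)^0.35 = 0.8636^0.35 = 0.9500
Ratio = 0.9875 × 0.9500 = 0.9381
D_Ganymede = 0.9381 × 41.1 km = 38.6 km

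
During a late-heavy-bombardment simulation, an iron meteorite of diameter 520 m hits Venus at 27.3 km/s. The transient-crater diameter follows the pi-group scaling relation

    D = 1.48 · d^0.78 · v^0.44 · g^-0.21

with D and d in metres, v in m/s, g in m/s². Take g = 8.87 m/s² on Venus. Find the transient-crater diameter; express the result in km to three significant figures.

D ≈ 11.0 km

In SI units: v = 27300 m/s.
d^0.78 = 520^0.78 = 131.4
v^0.44 = 27300^0.44 = 89.52
g^-0.21 = 8.87^-0.21 = 0.6323
D = 1.48 × 131.4 × 89.52 × 0.6323 = 11008 m
   = 11.01 km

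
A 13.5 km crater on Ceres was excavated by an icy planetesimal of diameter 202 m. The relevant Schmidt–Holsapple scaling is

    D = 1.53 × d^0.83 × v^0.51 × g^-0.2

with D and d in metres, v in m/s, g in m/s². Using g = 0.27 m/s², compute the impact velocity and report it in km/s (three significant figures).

v ≈ 5.78 km/s

Rearranging for v: v = [D / (1.53 · 202^0.83 · 0.27^-0.2)]^(1/0.51).
D = 13500 m.
202^0.83 = 81.93
0.27^-0.2 = 1.299
Denominator = 1.53 × 81.93 × 1.299 = 162.8
D / 162.8 = 13500 / 162.8 = 82.92
v = 82.92^(1/0.51) = 82.92^1.9608 = 5782 m/s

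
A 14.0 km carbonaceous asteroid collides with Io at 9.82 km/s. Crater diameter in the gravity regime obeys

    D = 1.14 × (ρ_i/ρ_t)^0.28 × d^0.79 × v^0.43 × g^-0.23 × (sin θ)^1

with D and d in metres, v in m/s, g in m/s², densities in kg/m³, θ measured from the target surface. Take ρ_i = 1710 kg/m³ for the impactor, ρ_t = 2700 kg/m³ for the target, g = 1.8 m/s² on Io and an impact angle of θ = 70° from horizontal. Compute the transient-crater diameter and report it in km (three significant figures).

In SI units: d = 14000 m, v = 9820 m/s.
(ρ_i/ρ_t)^0.28 = (1710/2700)^0.28 = 0.8799
d^0.79 = 14000^0.79 = 1886
v^0.43 = 9820^0.43 = 52.07
g^-0.23 = 1.8^-0.23 = 0.8735
(sin 70°)^1 = 0.9397^1 = 0.9397
D = 1.14 × 0.8799 × 1886 × 52.07 × 0.8735 × 0.9397 = 80857 m
   = 80.86 km

D ≈ 80.9 km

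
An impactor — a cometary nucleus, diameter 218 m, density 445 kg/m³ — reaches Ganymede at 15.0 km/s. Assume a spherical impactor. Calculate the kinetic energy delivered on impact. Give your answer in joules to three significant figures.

v = 15000 m/s.
Mass m = (π/6) ρ d³ = (π/6) × 445 × (218)³ = 2.414 × 10^9 kg
E = ½ m v² = 0.5 × 2.414 × 10^9 × (15000)² = 2.716 × 10^17 J

E ≈ 2.72 × 10^17 J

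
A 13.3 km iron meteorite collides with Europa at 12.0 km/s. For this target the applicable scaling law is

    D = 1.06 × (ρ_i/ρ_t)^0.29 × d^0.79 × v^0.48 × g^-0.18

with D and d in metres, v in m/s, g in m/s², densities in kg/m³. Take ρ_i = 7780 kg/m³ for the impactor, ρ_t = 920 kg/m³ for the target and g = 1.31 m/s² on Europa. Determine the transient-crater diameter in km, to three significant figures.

In SI units: d = 13300 m, v = 12000 m/s.
(ρ_i/ρ_t)^0.29 = (7780/920)^0.29 = 1.857
d^0.79 = 13300^0.79 = 1811
v^0.48 = 12000^0.48 = 90.78
g^-0.18 = 1.31^-0.18 = 0.9526
D = 1.06 × 1.857 × 1811 × 90.78 × 0.9526 = 3.083 × 10^5 m
   = 308.3 km

D ≈ 308 km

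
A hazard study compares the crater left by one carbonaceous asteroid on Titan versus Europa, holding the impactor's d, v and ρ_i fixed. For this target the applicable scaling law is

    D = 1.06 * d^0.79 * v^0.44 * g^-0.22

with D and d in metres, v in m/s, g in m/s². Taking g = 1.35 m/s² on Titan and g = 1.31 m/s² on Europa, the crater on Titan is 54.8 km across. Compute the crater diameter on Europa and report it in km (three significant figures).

All impactor-dependent factors cancel in the ratio, leaving D_Europa/D_Titan = (g_Europa/g_Titan)^-0.22.
(1.31/1.35)^-0.22 = 0.9704^-0.22 = 1.007
D_Europa = 1.007 × 54.8 km = 55.2 km

D ≈ 55.2 km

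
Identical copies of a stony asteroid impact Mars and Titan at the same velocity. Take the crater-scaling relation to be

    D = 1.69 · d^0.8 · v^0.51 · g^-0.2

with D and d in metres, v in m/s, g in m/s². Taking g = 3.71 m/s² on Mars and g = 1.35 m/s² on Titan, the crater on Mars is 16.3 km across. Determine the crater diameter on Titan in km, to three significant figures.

All impactor-dependent factors cancel in the ratio, leaving D_Titan/D_Mars = (g_Titan/g_Mars)^-0.2.
(1.35/3.71)^-0.2 = 0.3639^-0.2 = 1.224
D_Titan = 1.224 × 16.3 km = 20.0 km

D ≈ 20.0 km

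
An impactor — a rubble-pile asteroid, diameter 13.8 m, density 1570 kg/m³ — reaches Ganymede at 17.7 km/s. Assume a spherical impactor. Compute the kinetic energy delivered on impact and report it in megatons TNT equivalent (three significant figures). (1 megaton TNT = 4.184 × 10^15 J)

v = 17700 m/s.
Mass m = (π/6) ρ d³ = (π/6) × 1570 × (13.8)³ = 2.160 × 10^6 kg
E = ½ m v² = 0.5 × 2.160 × 10^6 × (17700)² = 3.384 × 10^14 J
   = 3.384 × 10^14 / 4.184×10^15 = 0.08088 Mt

E ≈ 0.0809 Mt TNT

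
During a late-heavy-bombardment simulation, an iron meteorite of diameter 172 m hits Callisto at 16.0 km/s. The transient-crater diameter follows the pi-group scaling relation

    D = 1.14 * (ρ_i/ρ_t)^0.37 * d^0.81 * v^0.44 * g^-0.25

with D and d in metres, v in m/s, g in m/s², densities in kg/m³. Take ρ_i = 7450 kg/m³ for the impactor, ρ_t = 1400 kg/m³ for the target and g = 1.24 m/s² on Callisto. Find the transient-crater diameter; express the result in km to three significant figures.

D ≈ 9.18 km

In SI units: v = 16000 m/s.
(ρ_i/ρ_t)^0.37 = (7450/1400)^0.37 = 1.856
d^0.81 = 172^0.81 = 64.68
v^0.44 = 16000^0.44 = 70.76
g^-0.25 = 1.24^-0.25 = 0.9476
D = 1.14 × 1.856 × 64.68 × 70.76 × 0.9476 = 9176 m
   = 9.176 km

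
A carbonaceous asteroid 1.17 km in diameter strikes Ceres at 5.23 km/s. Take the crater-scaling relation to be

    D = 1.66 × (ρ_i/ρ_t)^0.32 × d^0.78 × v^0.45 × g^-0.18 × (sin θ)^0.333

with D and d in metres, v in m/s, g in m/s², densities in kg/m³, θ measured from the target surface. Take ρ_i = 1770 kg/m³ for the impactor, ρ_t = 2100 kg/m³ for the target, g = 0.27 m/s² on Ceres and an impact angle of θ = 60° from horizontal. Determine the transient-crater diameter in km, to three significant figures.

In SI units: d = 1170 m, v = 5230 m/s.
(ρ_i/ρ_t)^0.32 = (1770/2100)^0.32 = 0.9468
d^0.78 = 1170^0.78 = 247.3
v^0.45 = 5230^0.45 = 47.13
g^-0.18 = 0.27^-0.18 = 1.266
(sin 60°)^0.333 = 0.8660^0.333 = 0.9532
D = 1.66 × 0.9468 × 247.3 × 47.13 × 1.266 × 0.9532 = 22106 m
   = 22.11 km

D ≈ 22.1 km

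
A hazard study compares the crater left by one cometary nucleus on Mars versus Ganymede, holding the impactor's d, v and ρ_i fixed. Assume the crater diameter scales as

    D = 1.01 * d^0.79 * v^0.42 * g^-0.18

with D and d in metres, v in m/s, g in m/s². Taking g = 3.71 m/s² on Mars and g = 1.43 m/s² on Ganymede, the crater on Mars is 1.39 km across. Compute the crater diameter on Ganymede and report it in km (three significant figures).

All impactor-dependent factors cancel in the ratio, leaving D_Ganymede/D_Mars = (g_Ganymede/g_Mars)^-0.18.
(1.43/3.71)^-0.18 = 0.3854^-0.18 = 1.187
D_Ganymede = 1.187 × 1.39 km = 1.65 km

D ≈ 1.65 km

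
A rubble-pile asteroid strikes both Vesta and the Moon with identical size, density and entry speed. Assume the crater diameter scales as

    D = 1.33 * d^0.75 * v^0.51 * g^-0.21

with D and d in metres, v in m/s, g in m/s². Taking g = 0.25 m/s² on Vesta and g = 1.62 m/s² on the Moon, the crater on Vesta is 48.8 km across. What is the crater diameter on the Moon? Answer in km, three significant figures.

All impactor-dependent factors cancel in the ratio, leaving D_Moon/D_Vesta = (g_Moon/g_Vesta)^-0.21.
(1.62/0.25)^-0.21 = 6.480^-0.21 = 0.6754
D_Moon = 0.6754 × 48.8 km = 33.0 km

D ≈ 33.0 km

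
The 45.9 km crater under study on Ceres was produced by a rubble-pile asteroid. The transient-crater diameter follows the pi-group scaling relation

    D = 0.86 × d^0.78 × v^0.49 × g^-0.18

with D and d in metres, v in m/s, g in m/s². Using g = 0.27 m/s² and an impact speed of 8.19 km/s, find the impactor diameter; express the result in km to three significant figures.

d ≈ 2.96 km

Rearranging for d: d = [D / (0.86 · 8190^0.49 · 0.27^-0.18)]^(1/0.78).
D = 45900 m.
8190^0.49 = 82.70
0.27^-0.18 = 1.266
Denominator = 0.86 × 82.70 × 1.266 = 90.04
D / 90.04 = 45900 / 90.04 = 509.8
d = 509.8^(1/0.78) = 509.8^1.2821 = 2959 m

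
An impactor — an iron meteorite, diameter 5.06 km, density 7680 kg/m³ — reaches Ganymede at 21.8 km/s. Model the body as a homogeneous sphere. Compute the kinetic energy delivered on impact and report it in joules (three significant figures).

E ≈ 1.24 × 10^23 J

d = 5060 m; v = 21800 m/s.
Mass m = (π/6) ρ d³ = (π/6) × 7680 × (5060)³ = 5.210 × 10^14 kg
E = ½ m v² = 0.5 × 5.210 × 10^14 × (21800)² = 1.238 × 10^23 J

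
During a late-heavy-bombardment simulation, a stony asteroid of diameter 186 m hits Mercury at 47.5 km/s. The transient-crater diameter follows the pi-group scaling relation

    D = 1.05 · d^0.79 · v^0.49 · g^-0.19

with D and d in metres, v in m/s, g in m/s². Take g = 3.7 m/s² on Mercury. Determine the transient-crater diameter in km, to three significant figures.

In SI units: v = 47500 m/s.
d^0.79 = 186^0.79 = 62.07
v^0.49 = 47500^0.49 = 195.7
g^-0.19 = 3.7^-0.19 = 0.7799
D = 1.05 × 62.07 × 195.7 × 0.7799 = 9947 m
   = 9.947 km

D ≈ 9.95 km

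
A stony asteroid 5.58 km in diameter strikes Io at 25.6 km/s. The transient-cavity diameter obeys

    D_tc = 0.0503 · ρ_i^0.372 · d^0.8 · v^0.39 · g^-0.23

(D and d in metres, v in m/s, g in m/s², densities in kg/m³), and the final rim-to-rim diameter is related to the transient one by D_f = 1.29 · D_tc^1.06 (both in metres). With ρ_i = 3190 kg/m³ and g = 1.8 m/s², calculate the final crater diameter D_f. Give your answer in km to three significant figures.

D_f ≈ 113 km

In SI: d = 5580 m, v = 25600 m/s.
ρ_i^0.372 = 3190^0.372 = 20.11
d^0.8 = 5580^0.8 = 993.8
v^0.39 = 25600^0.39 = 52.39
g^-0.23 = 1.8^-0.23 = 0.8735
D_tc = 0.0503 × 20.11 × 993.8 × 52.39 × 0.8735 = 46000 m
D_f = 1.29 × (46000)^1.06 = 1.130 × 10^5 m
     = 113.0 km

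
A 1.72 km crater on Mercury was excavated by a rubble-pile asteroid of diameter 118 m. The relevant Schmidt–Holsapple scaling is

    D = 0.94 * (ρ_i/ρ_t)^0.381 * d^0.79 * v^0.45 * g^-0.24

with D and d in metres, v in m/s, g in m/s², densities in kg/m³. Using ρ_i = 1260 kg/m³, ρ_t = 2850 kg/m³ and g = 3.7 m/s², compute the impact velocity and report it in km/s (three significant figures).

v ≈ 16.4 km/s

Rearranging for v: v = [D / (0.94 · (1260/2850)^0.381 · 118^0.79 · 3.7^-0.24)]^(1/0.45).
D = 1720 m.
(1260/2850)^0.381 = 0.7327
118^0.79 = 43.33
3.7^-0.24 = 0.7305
Denominator = 0.94 × 0.7327 × 43.33 × 0.7305 = 21.80
D / 21.80 = 1720 / 21.80 = 78.90
v = 78.90^(1/0.45) = 78.90^2.2222 = 16432 m/s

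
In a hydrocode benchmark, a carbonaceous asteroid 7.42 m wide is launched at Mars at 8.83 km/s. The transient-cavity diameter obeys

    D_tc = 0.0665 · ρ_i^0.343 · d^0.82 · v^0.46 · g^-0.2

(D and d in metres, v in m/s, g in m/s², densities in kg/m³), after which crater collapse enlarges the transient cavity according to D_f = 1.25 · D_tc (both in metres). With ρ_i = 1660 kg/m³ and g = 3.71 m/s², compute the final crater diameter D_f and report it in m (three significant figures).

D_f ≈ 275 m

v = 8830 m/s.
ρ_i^0.343 = 1660^0.343 = 12.72
d^0.82 = 7.42^0.82 = 5.173
v^0.46 = 8830^0.46 = 65.33
g^-0.2 = 3.71^-0.2 = 0.7694
D_tc = 0.0665 × 12.72 × 5.173 × 65.33 × 0.7694 = 219.9 m
D_f = 1.25 × 219.9 = 274.9 m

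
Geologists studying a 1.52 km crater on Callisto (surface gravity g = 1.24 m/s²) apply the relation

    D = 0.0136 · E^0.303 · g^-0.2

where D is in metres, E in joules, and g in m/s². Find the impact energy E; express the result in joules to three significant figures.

E ≈ 5.28 × 10^16 J

Rearranging: E = [D / (0.0136 · g^-0.2)]^(1/0.303).
D = 1520 m.
g^-0.2 = 1.24^-0.2 = 0.9579
D / (0.0136 × 0.9579) = 1520 / (0.01303) = 1.167 × 10^5
E = (1.167 × 10^5)^3.3003 = 5.283 × 10^16 J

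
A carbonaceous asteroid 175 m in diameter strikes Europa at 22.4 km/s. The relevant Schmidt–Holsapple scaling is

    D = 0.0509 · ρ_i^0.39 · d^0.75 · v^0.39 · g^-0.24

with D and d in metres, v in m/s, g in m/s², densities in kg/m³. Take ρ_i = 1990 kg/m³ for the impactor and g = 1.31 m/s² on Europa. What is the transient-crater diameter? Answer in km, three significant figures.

D ≈ 2.21 km

In SI units: v = 22400 m/s.
ρ_i^0.39 = 1990^0.39 = 19.34
d^0.75 = 175^0.75 = 48.11
v^0.39 = 22400^0.39 = 49.73
g^-0.24 = 1.31^-0.24 = 0.9372
D = 0.0509 × 19.34 × 48.11 × 49.73 × 0.9372 = 2207 m
   = 2.207 km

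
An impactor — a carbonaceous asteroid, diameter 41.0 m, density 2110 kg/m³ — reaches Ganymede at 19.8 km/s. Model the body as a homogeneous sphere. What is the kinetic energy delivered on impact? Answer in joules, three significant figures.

E ≈ 1.49 × 10^16 J

v = 19800 m/s.
Mass m = (π/6) ρ d³ = (π/6) × 2110 × (41)³ = 7.614 × 10^7 kg
E = ½ m v² = 0.5 × 7.614 × 10^7 × (19800)² = 1.492 × 10^16 J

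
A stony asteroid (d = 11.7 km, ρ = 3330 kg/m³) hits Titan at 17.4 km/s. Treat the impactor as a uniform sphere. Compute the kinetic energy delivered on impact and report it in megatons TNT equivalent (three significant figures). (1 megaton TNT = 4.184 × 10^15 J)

d = 11700 m; v = 17400 m/s.
Mass m = (π/6) ρ d³ = (π/6) × 3330 × (11700)³ = 2.793 × 10^15 kg
E = ½ m v² = 0.5 × 2.793 × 10^15 × (17400)² = 4.228 × 10^23 J
   = 4.228 × 10^23 / 4.184×10^15 = 1.011 × 10^8 Mt

E ≈ 1.01 × 10^8 Mt TNT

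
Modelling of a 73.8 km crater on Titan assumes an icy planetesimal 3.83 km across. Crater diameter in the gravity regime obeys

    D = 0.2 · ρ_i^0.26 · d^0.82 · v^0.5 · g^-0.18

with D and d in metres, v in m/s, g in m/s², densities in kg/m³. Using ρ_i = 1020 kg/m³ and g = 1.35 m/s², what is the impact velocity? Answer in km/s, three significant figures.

v ≈ 5.50 km/s

Rearranging for v: v = [D / (0.2 · 1020^0.26 · 3830^0.82 · 1.35^-0.18)]^(1/0.5).
D = 73800 m.
1020^0.26 = 6.057
3830^0.82 = 867.4
1.35^-0.18 = 0.9474
Denominator = 0.2 × 6.057 × 867.4 × 0.9474 = 995.5
D / 995.5 = 73800 / 995.5 = 74.13
v = 74.13^(1/0.5) = 74.13^2 = 5495 m/s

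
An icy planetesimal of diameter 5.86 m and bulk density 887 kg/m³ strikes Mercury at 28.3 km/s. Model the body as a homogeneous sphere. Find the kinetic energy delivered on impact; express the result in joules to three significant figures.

E ≈ 3.74 × 10^13 J

v = 28300 m/s.
Mass m = (π/6) ρ d³ = (π/6) × 887 × (5.86)³ = 9.346 × 10^4 kg
E = ½ m v² = 0.5 × 9.346 × 10^4 × (28300)² = 3.743 × 10^13 J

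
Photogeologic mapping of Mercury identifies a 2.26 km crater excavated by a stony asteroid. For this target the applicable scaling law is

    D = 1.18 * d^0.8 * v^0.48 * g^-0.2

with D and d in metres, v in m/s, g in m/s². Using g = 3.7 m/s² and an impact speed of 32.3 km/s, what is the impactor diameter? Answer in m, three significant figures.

Rearranging for d: d = [D / (1.18 · 32300^0.48 · 3.7^-0.2)]^(1/0.8).
D = 2260 m.
32300^0.48 = 146.0
3.7^-0.2 = 0.7698
Denominator = 1.18 × 146.0 × 0.7698 = 132.6
D / 132.6 = 2260 / 132.6 = 17.04
d = 17.04^(1/0.8) = 17.04^1.25 = 34.62 m

d ≈ 34.6 m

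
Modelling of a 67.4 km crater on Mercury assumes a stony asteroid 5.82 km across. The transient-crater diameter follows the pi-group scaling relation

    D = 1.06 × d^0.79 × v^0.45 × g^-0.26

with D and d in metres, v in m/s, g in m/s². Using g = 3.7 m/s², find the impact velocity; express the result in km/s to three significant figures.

v ≈ 24.7 km/s

Rearranging for v: v = [D / (1.06 · 5820^0.79 · 3.7^-0.26)]^(1/0.45).
D = 67400 m.
5820^0.79 = 942.5
3.7^-0.26 = 0.7117
Denominator = 1.06 × 942.5 × 0.7117 = 711.0
D / 711.0 = 67400 / 711.0 = 94.80
v = 94.80^(1/0.45) = 94.80^2.2222 = 24709 m/s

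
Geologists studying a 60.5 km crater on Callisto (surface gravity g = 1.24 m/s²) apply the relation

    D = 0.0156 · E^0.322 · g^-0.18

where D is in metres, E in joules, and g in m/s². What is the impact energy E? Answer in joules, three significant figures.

E ≈ 3.26 × 10^20 J

Rearranging: E = [D / (0.0156 · g^-0.18)]^(1/0.322).
D = 60500 m.
g^-0.18 = 1.24^-0.18 = 0.9620
D / (0.0156 × 0.9620) = 60500 / (0.01501) = 4.031 × 10^6
E = (4.031 × 10^6)^3.1056 = 3.264 × 10^20 J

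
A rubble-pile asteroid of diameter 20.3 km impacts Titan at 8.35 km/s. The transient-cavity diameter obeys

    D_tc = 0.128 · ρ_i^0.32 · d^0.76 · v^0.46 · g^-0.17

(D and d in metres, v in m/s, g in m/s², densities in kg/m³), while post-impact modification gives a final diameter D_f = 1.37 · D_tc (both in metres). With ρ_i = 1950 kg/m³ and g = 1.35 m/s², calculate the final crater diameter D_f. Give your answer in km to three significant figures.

D_f ≈ 225 km

In SI: d = 20300 m, v = 8350 m/s.
ρ_i^0.32 = 1950^0.32 = 11.29
d^0.76 = 20300^0.76 = 1878
v^0.46 = 8350^0.46 = 63.68
g^-0.17 = 1.35^-0.17 = 0.9503
D_tc = 0.128 × 11.29 × 1878 × 63.68 × 0.9503 = 1.642 × 10^5 m
D_f = 1.37 × 1.642 × 10^5 = 2.250 × 10^5 m
     = 225.0 km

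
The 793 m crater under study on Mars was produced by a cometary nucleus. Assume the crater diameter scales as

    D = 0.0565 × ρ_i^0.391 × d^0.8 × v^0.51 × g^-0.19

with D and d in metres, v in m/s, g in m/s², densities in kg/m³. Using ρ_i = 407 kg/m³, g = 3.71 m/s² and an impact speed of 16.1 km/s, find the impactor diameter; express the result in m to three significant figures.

Rearranging for d: d = [D / (0.0565 · 407^0.391 · 16100^0.51 · 3.71^-0.19)]^(1/0.8).
407^0.391 = 10.48
16100^0.51 = 139.8
3.71^-0.19 = 0.7795
Denominator = 0.0565 × 10.48 × 139.8 × 0.7795 = 64.53
D / 64.53 = 793 / 64.53 = 12.29
d = 12.29^(1/0.8) = 12.29^1.25 = 23.01 m

d ≈ 23.0 m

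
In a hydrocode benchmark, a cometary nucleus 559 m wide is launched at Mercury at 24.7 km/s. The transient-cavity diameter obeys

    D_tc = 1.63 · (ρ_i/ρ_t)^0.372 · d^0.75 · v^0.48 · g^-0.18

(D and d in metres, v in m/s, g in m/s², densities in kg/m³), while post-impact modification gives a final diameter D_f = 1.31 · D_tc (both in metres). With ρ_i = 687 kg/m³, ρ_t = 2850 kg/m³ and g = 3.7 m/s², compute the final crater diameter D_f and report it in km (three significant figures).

D_f ≈ 14.7 km

v = 24700 m/s.
(ρ_i/ρ_t)^0.372 = (687/2850)^0.372 = 0.5890
d^0.75 = 559^0.75 = 115.0
v^0.48 = 24700^0.48 = 128.4
g^-0.18 = 3.7^-0.18 = 0.7902
D_tc = 1.63 × 0.5890 × 115.0 × 128.4 × 0.7902 = 11200 m
D_f = 1.31 × 11200 = 14672 m
     = 14.67 km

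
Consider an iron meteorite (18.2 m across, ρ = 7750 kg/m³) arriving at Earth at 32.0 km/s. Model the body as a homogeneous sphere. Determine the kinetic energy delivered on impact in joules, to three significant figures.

v = 32000 m/s.
Mass m = (π/6) ρ d³ = (π/6) × 7750 × (18.2)³ = 2.446 × 10^7 kg
E = ½ m v² = 0.5 × 2.446 × 10^7 × (32000)² = 1.252 × 10^16 J

E ≈ 1.25 × 10^16 J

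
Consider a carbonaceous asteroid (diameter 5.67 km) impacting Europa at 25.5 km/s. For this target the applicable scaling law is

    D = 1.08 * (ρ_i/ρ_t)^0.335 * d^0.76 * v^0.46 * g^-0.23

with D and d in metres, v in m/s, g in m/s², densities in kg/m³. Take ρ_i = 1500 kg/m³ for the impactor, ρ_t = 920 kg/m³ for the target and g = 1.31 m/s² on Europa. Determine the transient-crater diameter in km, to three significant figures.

D ≈ 90.6 km

In SI units: d = 5670 m, v = 25500 m/s.
(ρ_i/ρ_t)^0.335 = (1500/920)^0.335 = 1.178
d^0.76 = 5670^0.76 = 712.4
v^0.46 = 25500^0.46 = 106.4
g^-0.23 = 1.31^-0.23 = 0.9398
D = 1.08 × 1.178 × 712.4 × 106.4 × 0.9398 = 90630 m
   = 90.63 km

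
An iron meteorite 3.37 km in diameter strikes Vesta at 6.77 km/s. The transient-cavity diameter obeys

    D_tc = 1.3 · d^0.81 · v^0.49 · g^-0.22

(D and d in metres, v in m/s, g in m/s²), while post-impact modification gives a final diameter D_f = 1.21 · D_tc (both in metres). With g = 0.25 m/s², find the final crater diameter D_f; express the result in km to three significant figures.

In SI: d = 3370 m, v = 6770 m/s.
d^0.81 = 3370^0.81 = 720.1
v^0.49 = 6770^0.49 = 75.33
g^-0.22 = 0.25^-0.22 = 1.357
D_tc = 1.3 × 720.1 × 75.33 × 1.357 = 95690 m
D_f = 1.21 × 95690 = 1.158 × 10^5 m
     = 115.8 km

D_f ≈ 116 km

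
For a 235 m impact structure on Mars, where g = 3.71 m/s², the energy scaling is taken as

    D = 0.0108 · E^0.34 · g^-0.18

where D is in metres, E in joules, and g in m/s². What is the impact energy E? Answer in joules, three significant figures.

Rearranging: E = [D / (0.0108 · g^-0.18)]^(1/0.34).
g^-0.18 = 3.71^-0.18 = 0.7898
D / (0.0108 × 0.7898) = 235 / (8.530 × 10^-3) = 2.755 × 10^4
E = (2.755 × 10^4)^2.9412 = 1.146 × 10^13 J

E ≈ 1.15 × 10^13 J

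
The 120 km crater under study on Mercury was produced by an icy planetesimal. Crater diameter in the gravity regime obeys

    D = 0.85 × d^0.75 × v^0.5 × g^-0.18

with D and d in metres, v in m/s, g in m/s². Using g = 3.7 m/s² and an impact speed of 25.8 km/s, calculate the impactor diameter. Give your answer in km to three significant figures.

Rearranging for d: d = [D / (0.85 · 25800^0.5 · 3.7^-0.18)]^(1/0.75).
D = 120000 m.
25800^0.5 = 160.6
3.7^-0.18 = 0.7902
Denominator = 0.85 × 160.6 × 0.7902 = 107.9
D / 107.9 = 120000 / 107.9 = 1112
d = 1112^(1/0.75) = 1112^1.3333 = 11518 m

d ≈ 11.5 km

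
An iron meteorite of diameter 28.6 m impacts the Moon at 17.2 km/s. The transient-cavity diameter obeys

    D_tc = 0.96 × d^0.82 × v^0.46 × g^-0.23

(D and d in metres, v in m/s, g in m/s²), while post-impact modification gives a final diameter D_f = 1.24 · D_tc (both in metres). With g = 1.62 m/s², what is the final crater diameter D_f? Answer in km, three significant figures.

D_f ≈ 1.48 km

v = 17200 m/s.
d^0.82 = 28.6^0.82 = 15.64
v^0.46 = 17200^0.46 = 88.79
g^-0.23 = 1.62^-0.23 = 0.8950
D_tc = 0.96 × 15.64 × 88.79 × 0.8950 = 1193 m
D_f = 1.24 × 1193 = 1479 m
     = 1.479 km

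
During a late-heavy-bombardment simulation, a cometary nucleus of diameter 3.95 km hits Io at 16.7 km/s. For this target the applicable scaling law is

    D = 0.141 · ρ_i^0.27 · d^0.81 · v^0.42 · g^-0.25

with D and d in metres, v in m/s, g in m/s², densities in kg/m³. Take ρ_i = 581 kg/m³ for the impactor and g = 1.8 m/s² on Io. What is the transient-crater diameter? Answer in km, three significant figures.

D ≈ 33.0 km

In SI units: d = 3950 m, v = 16700 m/s.
ρ_i^0.27 = 581^0.27 = 5.576
d^0.81 = 3950^0.81 = 818.9
v^0.42 = 16700^0.42 = 59.37
g^-0.25 = 1.8^-0.25 = 0.8633
D = 0.141 × 5.576 × 818.9 × 59.37 × 0.8633 = 32999 m
   = 33.00 km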